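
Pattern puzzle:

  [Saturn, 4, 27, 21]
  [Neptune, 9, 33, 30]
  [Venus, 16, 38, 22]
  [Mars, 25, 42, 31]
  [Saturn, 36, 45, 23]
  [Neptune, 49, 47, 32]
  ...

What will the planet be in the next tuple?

Venus

For the planet, repeats Saturn → Neptune → Venus → Mars: Saturn, Neptune, Venus, Mars, Saturn, Neptune → Venus.
Second value: perfect squares: 2², 3², 4², …; 4, 9, 16, 25, 36, 49 → 64.
For the third value, differences are 6, 5, 4, … (decreasing by 1 each time): 27, 33, 38, 42, 45, 47 → 48.
For the fourth value, alternating steps +9, −8, +9, −8, …: 21, 30, 22, 31, 23, 32 → 24.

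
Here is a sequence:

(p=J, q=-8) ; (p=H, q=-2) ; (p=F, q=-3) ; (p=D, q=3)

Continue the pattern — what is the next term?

P: J, H, F, D → B (letters move back 2 places in the alphabet).
Q — alternating steps +6, −1, +6, −1, …: -8, -2, -3, 3 → 2.
So the next term is (p=B, q=2).

(p=B, q=2)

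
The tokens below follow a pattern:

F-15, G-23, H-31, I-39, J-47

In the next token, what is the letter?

Letter: F, G, H, I, J → K (letters move forward 1 place in the alphabet).

K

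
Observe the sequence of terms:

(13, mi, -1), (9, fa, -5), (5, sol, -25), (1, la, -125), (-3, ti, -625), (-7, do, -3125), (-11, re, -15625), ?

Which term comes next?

First component goes 13, 9, 5, 1, -3, -7, -11 → -15 (−4 each step).
Note: runs through the solfège scale do→ti; mi, fa, sol, la, ti, do, re → mi.
Third component: ×5 each step, so -1, -5, -25, -125, -625, -3125, -15625 → -78125.
Combining the parts gives (-15, mi, -78125).

(-15, mi, -78125)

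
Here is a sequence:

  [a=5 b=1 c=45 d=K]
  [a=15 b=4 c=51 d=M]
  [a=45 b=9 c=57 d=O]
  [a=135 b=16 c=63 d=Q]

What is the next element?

[a=405 b=25 c=69 d=S]

A goes 5, 15, 45, 135 → 405 (×3 each step).
B — perfect squares: 1², 2², 3², …: 1, 4, 9, 16 → 25.
C: 45, 51, 57, 63 → 69 (+6 each step).
D — letters move forward 2 places in the alphabet: K, M, O, Q → S.
So the next element is [a=405 b=25 c=69 d=S].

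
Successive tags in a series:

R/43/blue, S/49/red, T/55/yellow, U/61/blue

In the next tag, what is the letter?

Letter: letters move forward 1 place in the alphabet; R, S, T, U → V.

V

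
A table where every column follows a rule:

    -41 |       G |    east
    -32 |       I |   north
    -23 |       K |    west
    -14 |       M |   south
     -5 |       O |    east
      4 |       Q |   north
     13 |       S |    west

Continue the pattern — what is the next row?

22  U  south

First component — +9 each step: -41, -32, -23, -14, -5, 4, 13 → 22.
Letter: letters move forward 2 places in the alphabet, so G, I, K, M, O, Q, S → U.
Direction goes east, north, west, south, east, north, west → south (repeats east → north → west → south).
Combining the parts gives 22  U  south.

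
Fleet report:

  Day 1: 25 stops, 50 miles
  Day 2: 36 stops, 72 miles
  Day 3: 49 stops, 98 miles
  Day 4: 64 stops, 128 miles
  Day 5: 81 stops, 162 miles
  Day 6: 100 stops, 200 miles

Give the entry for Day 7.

Stops — perfect squares: 5², 6², 7², …: 25, 36, 49, 64, 81, 100 → 121.
Miles: 50, 72, 98, 128, 162, 200 → 242 (always 2 × the stops).
So the next line is 121 stops, 242 miles.

121 stops, 242 miles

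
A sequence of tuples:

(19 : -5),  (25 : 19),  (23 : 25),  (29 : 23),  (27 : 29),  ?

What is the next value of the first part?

First part goes 19, 25, 23, 29, 27 → 33 (alternating steps +6, −2, +6, −2, …).

33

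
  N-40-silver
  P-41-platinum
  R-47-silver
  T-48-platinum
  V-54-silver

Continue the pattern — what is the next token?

Letter goes N, P, R, T, V → X (letters move forward 2 places in the alphabet).
Second component: alternating steps +1, +6, +1, +6, …, so 40, 41, 47, 48, 54 → 55.
Metal: silver, platinum, silver, platinum, silver → platinum (alternates silver ↔ platinum).
Combining the parts gives X-55-platinum.

X-55-platinum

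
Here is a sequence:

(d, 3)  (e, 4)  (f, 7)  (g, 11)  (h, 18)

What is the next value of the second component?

29

Letter — letters move forward 1 place in the alphabet: d, e, f, g, h → i.
Second component: each term is the sum of the two before it; 3, 4, 7, 11, 18 → 29.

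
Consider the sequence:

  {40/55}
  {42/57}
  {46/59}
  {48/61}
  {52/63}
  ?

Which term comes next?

{54/65}

For the first slot, alternating steps +2, +4, +2, +4, …: 40, 42, 46, 48, 52 → 54.
Second slot: +2 each step, so 55, 57, 59, 61, 63 → 65.
Putting it together: {54/65}.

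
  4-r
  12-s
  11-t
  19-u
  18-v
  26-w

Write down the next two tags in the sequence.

25-x, 33-y

For the first component, alternating steps +8, −1, +8, −1, …: 4, 12, 11, 19, 18, 26 → 25 → 33.
Letter: letters move forward 1 place in the alphabet, so r, s, t, u, v, w → x → y.
So the next two tags are 25-x and 33-y.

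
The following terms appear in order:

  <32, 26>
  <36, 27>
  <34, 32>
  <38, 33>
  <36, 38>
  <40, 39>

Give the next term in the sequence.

<38, 44>

First slot: alternating steps +4, −2, +4, −2, …, so 32, 36, 34, 38, 36, 40 → 38.
Second slot — alternating steps +1, +5, +1, +5, …: 26, 27, 32, 33, 38, 39 → 44.
Putting it together: <38, 44>.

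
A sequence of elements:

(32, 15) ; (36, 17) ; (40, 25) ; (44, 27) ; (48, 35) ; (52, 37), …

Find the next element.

First part: +4 each step, so 32, 36, 40, 44, 48, 52 → 56.
Second part: alternating steps +2, +8, +2, +8, …; 15, 17, 25, 27, 35, 37 → 45.
Putting it together: (56, 45).

(56, 45)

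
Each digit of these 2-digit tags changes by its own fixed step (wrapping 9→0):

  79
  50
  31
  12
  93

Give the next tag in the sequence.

74

First digit — −2 each step, mod 10: 7, 5, 3, 1, 9 → 7.
Second digit: +1 each step, mod 10; 9, 0, 1, 2, 3 → 4.
So the next tag is 74.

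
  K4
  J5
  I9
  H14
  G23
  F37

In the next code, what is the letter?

E

Letter: letters move back 1 place in the alphabet; K, J, I, H, G, F → E.
Second component goes 4, 5, 9, 14, 23, 37 → 60 (each term is the sum of the two before it).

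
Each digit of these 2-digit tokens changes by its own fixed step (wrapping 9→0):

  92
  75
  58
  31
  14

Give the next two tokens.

97, 70

First digit goes 9, 7, 5, 3, 1 → 9 → 7 (−2 each step, mod 10).
Second digit: +3 each step, mod 10, so 2, 5, 8, 1, 4 → 7 → 0.
Putting the parts together: 97 and then 70.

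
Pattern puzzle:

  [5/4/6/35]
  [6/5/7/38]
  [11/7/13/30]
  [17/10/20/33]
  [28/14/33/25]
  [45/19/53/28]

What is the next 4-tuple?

First coordinate: each term is the sum of the two before it, so 5, 6, 11, 17, 28, 45 → 73.
Second coordinate goes 4, 5, 7, 10, 14, 19 → 25 (differences are 1, 2, 3, … (increasing by 1 each time)).
Third coordinate goes 6, 7, 13, 20, 33, 53 → 86 (each term is the sum of the two before it).
Fourth coordinate — alternating steps +3, −8, +3, −8, …: 35, 38, 30, 33, 25, 28 → 20.
So the next 4-tuple is [73/25/86/20].

[73/25/86/20]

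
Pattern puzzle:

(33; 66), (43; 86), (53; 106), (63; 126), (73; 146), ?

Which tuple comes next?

First value: +10 each step; 33, 43, 53, 63, 73 → 83.
Second value goes 66, 86, 106, 126, 146 → 166 (always 2 × the first value).
Combining the parts gives (83; 166).

(83; 166)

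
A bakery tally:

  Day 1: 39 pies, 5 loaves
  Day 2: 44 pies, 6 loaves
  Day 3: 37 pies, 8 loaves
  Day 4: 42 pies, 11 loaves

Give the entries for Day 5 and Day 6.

35 pies, 15 loaves; 40 pies, 20 loaves

For the pies, alternating steps +5, −7, +5, −7, …: 39, 44, 37, 42 → 35 → 40.
Loaves — differences are 1, 2, 3, … (increasing by 1 each time): 5, 6, 8, 11 → 15 → 20.
Putting the parts together: 35 pies, 15 loaves and then 40 pies, 20 loaves.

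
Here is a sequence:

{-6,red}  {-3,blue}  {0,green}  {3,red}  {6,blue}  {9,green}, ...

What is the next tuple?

First entry: +3 each step, so -6, -3, 0, 3, 6, 9 → 12.
For the colour, repeats red → blue → green: red, blue, green, red, blue, green → red.
Combining the parts gives {12,red}.

{12,red}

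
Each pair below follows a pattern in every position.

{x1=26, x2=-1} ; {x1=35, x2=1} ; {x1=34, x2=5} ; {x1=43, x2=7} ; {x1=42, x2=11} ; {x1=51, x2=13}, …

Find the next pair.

{x1=50, x2=17}

X1 goes 26, 35, 34, 43, 42, 51 → 50 (alternating steps +9, −1, +9, −1, …).
X2: -1, 1, 5, 7, 11, 13 → 17 (alternating steps +2, +4, +2, +4, …).
Putting it together: {x1=50, x2=17}.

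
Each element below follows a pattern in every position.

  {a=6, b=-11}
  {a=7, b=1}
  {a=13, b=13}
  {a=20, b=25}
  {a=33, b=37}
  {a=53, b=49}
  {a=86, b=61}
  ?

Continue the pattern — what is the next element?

A goes 6, 7, 13, 20, 33, 53, 86 → 139 (each term is the sum of the two before it).
B goes -11, 1, 13, 25, 37, 49, 61 → 73 (+12 each step).
So the next element is {a=139, b=73}.

{a=139, b=73}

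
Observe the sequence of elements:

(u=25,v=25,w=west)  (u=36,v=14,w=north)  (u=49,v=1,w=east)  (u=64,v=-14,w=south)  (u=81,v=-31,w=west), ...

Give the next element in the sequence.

U: perfect squares: 5², 6², 7², …, so 25, 36, 49, 64, 81 → 100.
V: 25, 14, 1, -14, -31 → -50 (together with the u always sums to 50).
W: repeats west → north → east → south; west, north, east, south, west → north.
So the next element is (u=100,v=-50,w=north).

(u=100,v=-50,w=north)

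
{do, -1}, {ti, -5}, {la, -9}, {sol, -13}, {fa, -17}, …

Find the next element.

{mi, -21}

Note: runs backward through the solfège scale do→ti, so do, ti, la, sol, fa → mi.
Second entry: −4 each step, so -1, -5, -9, -13, -17 → -21.
So the next element is {mi, -21}.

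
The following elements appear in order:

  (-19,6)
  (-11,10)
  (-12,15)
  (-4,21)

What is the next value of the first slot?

-5

First slot goes -19, -11, -12, -4 → -5 (alternating steps +8, −1, +8, −1, …).
Second slot goes 6, 10, 15, 21 → 28 (differences are 4, 5, 6, … (increasing by 1 each time)).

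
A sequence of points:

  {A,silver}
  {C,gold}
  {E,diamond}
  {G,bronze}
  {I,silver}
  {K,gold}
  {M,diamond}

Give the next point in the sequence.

For the letter, letters move forward 2 places in the alphabet: A, C, E, G, I, K, M → O.
Rank: repeats silver → gold → diamond → bronze; silver, gold, diamond, bronze, silver, gold, diamond → bronze.
Putting it together: {O,bronze}.

{O,bronze}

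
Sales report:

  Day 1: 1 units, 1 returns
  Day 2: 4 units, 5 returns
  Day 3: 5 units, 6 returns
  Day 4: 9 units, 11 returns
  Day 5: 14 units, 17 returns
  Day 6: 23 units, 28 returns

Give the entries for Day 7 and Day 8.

Units: each term is the sum of the two before it; 1, 4, 5, 9, 14, 23 → 37 → 60.
For the returns, each term is the sum of the two before it: 1, 5, 6, 11, 17, 28 → 45 → 73.
Putting the parts together: 37 units, 45 returns and then 60 units, 73 returns.

37 units, 45 returns; 60 units, 73 returns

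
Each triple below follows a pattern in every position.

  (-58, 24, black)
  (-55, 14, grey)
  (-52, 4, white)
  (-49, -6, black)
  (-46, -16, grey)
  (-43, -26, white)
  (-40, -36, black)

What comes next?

First coordinate: +3 each step; -58, -55, -52, -49, -46, -43, -40 → -37.
For the second coordinate, −10 each step: 24, 14, 4, -6, -16, -26, -36 → -46.
Shade — repeats black → grey → white: black, grey, white, black, grey, white, black → grey.
Putting it together: (-37, -46, grey).

(-37, -46, grey)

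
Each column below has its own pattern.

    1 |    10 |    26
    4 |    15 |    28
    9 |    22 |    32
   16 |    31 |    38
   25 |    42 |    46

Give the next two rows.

36  55  56; 49  70  68

For the first component, perfect squares: 1², 2², 3², …: 1, 4, 9, 16, 25 → 36 → 49.
Second component: differences are 5, 7, 9, … (increasing by 2 each time); 10, 15, 22, 31, 42 → 55 → 70.
Third component — differences are 2, 4, 6, … (increasing by 2 each time): 26, 28, 32, 38, 46 → 56 → 68.
So the next two rows are 36  55  56 and 49  70  68.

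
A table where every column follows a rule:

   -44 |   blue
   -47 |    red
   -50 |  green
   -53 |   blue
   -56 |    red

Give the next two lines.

-59  green; -62  blue

For the first component, −3 each step: -44, -47, -50, -53, -56 → -59 → -62.
Colour: repeats blue → red → green; blue, red, green, blue, red → green → blue.
So the next two lines are -59  green and -62  blue.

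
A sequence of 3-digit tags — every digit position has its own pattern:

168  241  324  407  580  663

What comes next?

746

For the first digit, +1 each step, mod 10: 1, 2, 3, 4, 5, 6 → 7.
Second digit goes 6, 4, 2, 0, 8, 6 → 4 (−2 each step, mod 10).
For the third digit, +3 each step, mod 10: 8, 1, 4, 7, 0, 3 → 6.
Combining the parts gives 746.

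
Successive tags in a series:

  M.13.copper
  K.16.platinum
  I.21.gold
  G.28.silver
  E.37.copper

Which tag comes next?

C.48.platinum

Letter: M, K, I, G, E → C (letters move back 2 places in the alphabet).
For the second component, differences are 3, 5, 7, … (increasing by 2 each time): 13, 16, 21, 28, 37 → 48.
For the metal, repeats copper → platinum → gold → silver: copper, platinum, gold, silver, copper → platinum.
So the next tag is C.48.platinum.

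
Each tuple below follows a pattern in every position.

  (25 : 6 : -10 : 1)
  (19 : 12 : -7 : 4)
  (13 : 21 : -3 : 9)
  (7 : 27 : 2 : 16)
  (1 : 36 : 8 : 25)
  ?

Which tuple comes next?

First value goes 25, 19, 13, 7, 1 → -5 (−6 each step).
For the second value, alternating steps +6, +9, +6, +9, …: 6, 12, 21, 27, 36 → 42.
Third value: -10, -7, -3, 2, 8 → 15 (differences are 3, 4, 5, … (increasing by 1 each time)).
For the fourth value, perfect squares: 1², 2², 3², …: 1, 4, 9, 16, 25 → 36.
Combining the parts gives (-5 : 42 : 15 : 36).

(-5 : 42 : 15 : 36)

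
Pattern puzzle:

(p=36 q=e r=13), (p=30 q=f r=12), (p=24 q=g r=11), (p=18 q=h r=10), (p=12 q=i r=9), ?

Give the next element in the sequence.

(p=6 q=j r=8)

P: 36, 30, 24, 18, 12 → 6 (−6 each step).
Q — letters move forward 1 place in the alphabet: e, f, g, h, i → j.
R: −1 each step; 13, 12, 11, 10, 9 → 8.
Combining the parts gives (p=6 q=j r=8).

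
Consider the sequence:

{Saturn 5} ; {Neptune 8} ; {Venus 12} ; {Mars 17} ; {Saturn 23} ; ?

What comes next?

Planet — repeats Saturn → Neptune → Venus → Mars: Saturn, Neptune, Venus, Mars, Saturn → Neptune.
For the second value, differences are 3, 4, 5, … (increasing by 1 each time): 5, 8, 12, 17, 23 → 30.
So the next tuple is {Neptune 30}.

{Neptune 30}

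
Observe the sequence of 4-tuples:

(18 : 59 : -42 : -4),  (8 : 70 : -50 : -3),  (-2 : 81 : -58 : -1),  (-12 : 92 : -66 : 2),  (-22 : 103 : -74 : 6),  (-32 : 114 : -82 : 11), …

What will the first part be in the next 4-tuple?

First part — −10 each step: 18, 8, -2, -12, -22, -32 → -42.

-42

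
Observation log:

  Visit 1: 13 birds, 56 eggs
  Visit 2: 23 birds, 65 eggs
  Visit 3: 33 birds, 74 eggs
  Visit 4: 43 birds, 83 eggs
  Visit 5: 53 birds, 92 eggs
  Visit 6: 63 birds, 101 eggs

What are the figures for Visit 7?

Birds: +10 each step; 13, 23, 33, 43, 53, 63 → 73.
Eggs: +9 each step, so 56, 65, 74, 83, 92, 101 → 110.
Putting it together: 73 birds, 110 eggs.

73 birds, 110 eggs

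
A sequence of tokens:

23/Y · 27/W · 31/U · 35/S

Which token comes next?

First component: +4 each step, so 23, 27, 31, 35 → 39.
Letter goes Y, W, U, S → Q (letters move back 2 places in the alphabet).
Putting it together: 39/Q.

39/Q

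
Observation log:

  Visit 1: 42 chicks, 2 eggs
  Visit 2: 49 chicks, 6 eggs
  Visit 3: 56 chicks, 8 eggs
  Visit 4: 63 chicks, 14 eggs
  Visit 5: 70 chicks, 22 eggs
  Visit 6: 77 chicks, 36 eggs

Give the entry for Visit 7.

Chicks goes 42, 49, 56, 63, 70, 77 → 84 (+7 each step).
Eggs: each term is the sum of the two before it, so 2, 6, 8, 14, 22, 36 → 58.
Putting it together: 84 chicks, 58 eggs.

84 chicks, 58 eggs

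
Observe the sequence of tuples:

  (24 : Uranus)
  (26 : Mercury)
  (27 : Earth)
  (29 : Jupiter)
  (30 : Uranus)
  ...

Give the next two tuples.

(32 : Mercury), (33 : Earth)

First coordinate: 24, 26, 27, 29, 30 → 32 → 33 (alternating steps +2, +1, +2, +1, …).
Planet — repeats Uranus → Mercury → Earth → Jupiter: Uranus, Mercury, Earth, Jupiter, Uranus → Mercury → Earth.
Putting the parts together: (32 : Mercury) and then (33 : Earth).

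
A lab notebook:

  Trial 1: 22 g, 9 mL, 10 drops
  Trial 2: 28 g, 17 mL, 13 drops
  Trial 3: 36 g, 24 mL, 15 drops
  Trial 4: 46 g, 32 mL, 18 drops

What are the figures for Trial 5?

G goes 22, 28, 36, 46 → 58 (differences are 6, 8, 10, … (increasing by 2 each time)).
ML — alternating steps +8, +7, +8, +7, …: 9, 17, 24, 32 → 39.
Drops: alternating steps +3, +2, +3, +2, …, so 10, 13, 15, 18 → 20.
Putting it together: 58 g, 39 mL, 20 drops.

58 g, 39 mL, 20 drops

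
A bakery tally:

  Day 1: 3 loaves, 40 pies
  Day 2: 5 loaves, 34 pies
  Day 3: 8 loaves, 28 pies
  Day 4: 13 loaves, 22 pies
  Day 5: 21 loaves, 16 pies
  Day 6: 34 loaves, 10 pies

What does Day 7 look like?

55 loaves, 4 pies

Loaves — each term is the sum of the two before it: 3, 5, 8, 13, 21, 34 → 55.
For the pies, −6 each step: 40, 34, 28, 22, 16, 10 → 4.
Putting it together: 55 loaves, 4 pies.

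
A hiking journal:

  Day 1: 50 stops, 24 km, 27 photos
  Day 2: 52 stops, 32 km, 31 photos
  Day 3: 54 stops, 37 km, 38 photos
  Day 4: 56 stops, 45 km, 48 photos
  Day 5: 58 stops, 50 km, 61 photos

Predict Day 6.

60 stops, 58 km, 77 photos

Stops: 50, 52, 54, 56, 58 → 60 (+2 each step).
Km: alternating steps +8, +5, +8, +5, …; 24, 32, 37, 45, 50 → 58.
For the photos, differences are 4, 7, 10, … (increasing by 3 each time): 27, 31, 38, 48, 61 → 77.
Putting it together: 60 stops, 58 km, 77 photos.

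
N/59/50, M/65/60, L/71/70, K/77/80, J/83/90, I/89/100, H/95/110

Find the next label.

G/101/120

Letter goes N, M, L, K, J, I, H → G (letters move back 1 place in the alphabet).
For the second component, +6 each step: 59, 65, 71, 77, 83, 89, 95 → 101.
Third component: +10 each step, so 50, 60, 70, 80, 90, 100, 110 → 120.
Putting it together: G/101/120.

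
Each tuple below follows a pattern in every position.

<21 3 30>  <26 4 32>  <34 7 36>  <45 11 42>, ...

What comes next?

<59 18 50>

First value: differences are 5, 8, 11, … (increasing by 3 each time); 21, 26, 34, 45 → 59.
Second value: 3, 4, 7, 11 → 18 (each term is the sum of the two before it).
For the third value, differences are 2, 4, 6, … (increasing by 2 each time): 30, 32, 36, 42 → 50.
So the next tuple is <59 18 50>.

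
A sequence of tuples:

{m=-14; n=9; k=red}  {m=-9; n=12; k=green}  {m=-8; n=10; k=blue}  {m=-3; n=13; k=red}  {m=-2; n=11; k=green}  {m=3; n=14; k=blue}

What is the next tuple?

{m=4; n=12; k=red}

For the m, alternating steps +5, +1, +5, +1, …: -14, -9, -8, -3, -2, 3 → 4.
N: 9, 12, 10, 13, 11, 14 → 12 (alternating steps +3, −2, +3, −2, …).
K: repeats red → green → blue; red, green, blue, red, green, blue → red.
Putting it together: {m=4; n=12; k=red}.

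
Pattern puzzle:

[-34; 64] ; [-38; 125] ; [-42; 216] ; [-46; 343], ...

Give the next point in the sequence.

[-50; 512]

First coordinate — −4 each step: -34, -38, -42, -46 → -50.
Second coordinate: 64, 125, 216, 343 → 512 (perfect cubes: 4³, 5³, 6³, …).
Combining the parts gives [-50; 512].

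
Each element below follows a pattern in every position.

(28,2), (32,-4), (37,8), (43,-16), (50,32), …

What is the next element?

(58,-64)

First entry: 28, 32, 37, 43, 50 → 58 (differences are 4, 5, 6, … (increasing by 1 each time)).
Second entry: ×(-2) each step, so 2, -4, 8, -16, 32 → -64.
So the next element is (58,-64).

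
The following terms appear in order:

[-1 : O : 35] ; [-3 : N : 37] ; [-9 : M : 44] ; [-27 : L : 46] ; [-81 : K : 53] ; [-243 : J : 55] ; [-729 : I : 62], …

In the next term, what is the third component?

Third component: alternating steps +2, +7, +2, +7, …; 35, 37, 44, 46, 53, 55, 62 → 64.

64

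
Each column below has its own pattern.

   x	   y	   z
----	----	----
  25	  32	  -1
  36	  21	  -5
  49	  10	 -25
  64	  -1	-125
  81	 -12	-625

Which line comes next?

Column x — perfect squares: 5², 6², 7², …: 25, 36, 49, 64, 81 → 100.
Column y goes 32, 21, 10, -1, -12 → -23 (−11 each step).
Column z goes -1, -5, -25, -125, -625 → -3125 (×5 each step).
Combining the parts gives 100  -23  -3125.

100  -23  -3125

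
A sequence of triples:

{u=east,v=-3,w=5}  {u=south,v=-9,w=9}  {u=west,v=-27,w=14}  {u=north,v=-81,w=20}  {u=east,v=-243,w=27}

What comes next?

{u=south,v=-729,w=35}

U: repeats east → south → west → north, so east, south, west, north, east → south.
V goes -3, -9, -27, -81, -243 → -729 (×3 each step).
W: 5, 9, 14, 20, 27 → 35 (differences are 4, 5, 6, … (increasing by 1 each time)).
So the next triple is {u=south,v=-729,w=35}.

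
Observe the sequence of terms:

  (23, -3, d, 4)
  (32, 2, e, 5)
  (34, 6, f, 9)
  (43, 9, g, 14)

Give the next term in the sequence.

(45, 11, h, 23)

First component: alternating steps +9, +2, +9, +2, …; 23, 32, 34, 43 → 45.
Second component — differences are 5, 4, 3, … (decreasing by 1 each time): -3, 2, 6, 9 → 11.
Letter: letters move forward 1 place in the alphabet, so d, e, f, g → h.
Fourth component — each term is the sum of the two before it: 4, 5, 9, 14 → 23.
So the next term is (45, 11, h, 23).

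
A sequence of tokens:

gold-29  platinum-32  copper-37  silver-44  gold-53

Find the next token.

platinum-64

Metal: repeats gold → platinum → copper → silver; gold, platinum, copper, silver, gold → platinum.
Second component: 29, 32, 37, 44, 53 → 64 (differences are 3, 5, 7, … (increasing by 2 each time)).
Putting it together: platinum-64.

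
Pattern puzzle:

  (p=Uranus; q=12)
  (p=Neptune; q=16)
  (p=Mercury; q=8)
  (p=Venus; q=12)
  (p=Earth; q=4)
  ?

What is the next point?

(p=Mars; q=8)

P: runs through the planets Mercury→Neptune, so Uranus, Neptune, Mercury, Venus, Earth → Mars.
Q: 12, 16, 8, 12, 4 → 8 (alternating steps +4, −8, +4, −8, …).
Putting it together: (p=Mars; q=8).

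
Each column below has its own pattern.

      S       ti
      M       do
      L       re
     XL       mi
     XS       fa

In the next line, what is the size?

S

For the size, runs through clothing sizes XS→XL: S, M, L, XL, XS → S.
Note: runs through the solfège scale do→ti, so ti, do, re, mi, fa → sol.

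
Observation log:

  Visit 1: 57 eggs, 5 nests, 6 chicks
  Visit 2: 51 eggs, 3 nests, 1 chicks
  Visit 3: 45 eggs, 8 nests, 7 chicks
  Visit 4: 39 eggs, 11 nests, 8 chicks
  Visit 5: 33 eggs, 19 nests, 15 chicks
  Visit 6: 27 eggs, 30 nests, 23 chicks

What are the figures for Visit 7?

21 eggs, 49 nests, 38 chicks

Eggs: −6 each step, so 57, 51, 45, 39, 33, 27 → 21.
Nests goes 5, 3, 8, 11, 19, 30 → 49 (each term is the sum of the two before it).
For the chicks, each term is the sum of the two before it: 6, 1, 7, 8, 15, 23 → 38.
Putting it together: 21 eggs, 49 nests, 38 chicks.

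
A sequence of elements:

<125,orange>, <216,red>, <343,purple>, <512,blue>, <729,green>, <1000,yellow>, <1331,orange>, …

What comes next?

<1728,red>

First entry: 125, 216, 343, 512, 729, 1000, 1331 → 1728 (perfect cubes: 5³, 6³, 7³, …).
Colour — repeats orange → red → purple → blue → green → yellow: orange, red, purple, blue, green, yellow, orange → red.
Combining the parts gives <1728,red>.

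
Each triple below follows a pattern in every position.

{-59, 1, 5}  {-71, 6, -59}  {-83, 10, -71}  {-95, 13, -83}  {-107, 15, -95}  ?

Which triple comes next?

First value: -59, -71, -83, -95, -107 → -119 (−12 each step).
Second value goes 1, 6, 10, 13, 15 → 16 (differences are 5, 4, 3, … (decreasing by 1 each time)).
For the third value, always the previous value of the first value: 5, -59, -71, -83, -95 → -107.
Putting it together: {-119, 16, -107}.

{-119, 16, -107}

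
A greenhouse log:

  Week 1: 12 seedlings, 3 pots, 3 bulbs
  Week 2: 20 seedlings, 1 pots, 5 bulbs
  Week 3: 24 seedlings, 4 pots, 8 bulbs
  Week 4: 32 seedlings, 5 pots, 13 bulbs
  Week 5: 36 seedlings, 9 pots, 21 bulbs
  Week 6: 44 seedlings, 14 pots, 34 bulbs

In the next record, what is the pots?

23

For the pots, each term is the sum of the two before it: 3, 1, 4, 5, 9, 14 → 23.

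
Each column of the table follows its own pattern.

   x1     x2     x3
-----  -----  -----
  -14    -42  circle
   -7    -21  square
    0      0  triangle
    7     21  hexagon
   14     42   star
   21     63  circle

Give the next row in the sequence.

28  84  square

For the column x1, +7 each step: -14, -7, 0, 7, 14, 21 → 28.
Column x2: always 3 × the column x1, so -42, -21, 0, 21, 42, 63 → 84.
Column x3 goes circle, square, triangle, hexagon, star, circle → square (repeats circle → square → triangle → hexagon → star).
So the next row is 28  84  square.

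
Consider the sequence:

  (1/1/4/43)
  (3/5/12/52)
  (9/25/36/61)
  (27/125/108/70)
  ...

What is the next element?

(81/625/324/79)

First value goes 1, 3, 9, 27 → 81 (×3 each step).
Second value — ×5 each step: 1, 5, 25, 125 → 625.
Third value: ×3 each step, so 4, 12, 36, 108 → 324.
Fourth value: +9 each step; 43, 52, 61, 70 → 79.
Combining the parts gives (81/625/324/79).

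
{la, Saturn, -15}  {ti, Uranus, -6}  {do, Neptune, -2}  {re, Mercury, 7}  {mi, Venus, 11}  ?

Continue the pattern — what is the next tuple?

Note: runs through the solfège scale do→ti; la, ti, do, re, mi → fa.
Planet goes Saturn, Uranus, Neptune, Mercury, Venus → Earth (runs through the planets Mercury→Neptune).
Third part goes -15, -6, -2, 7, 11 → 20 (alternating steps +9, +4, +9, +4, …).
Putting it together: {fa, Earth, 20}.

{fa, Earth, 20}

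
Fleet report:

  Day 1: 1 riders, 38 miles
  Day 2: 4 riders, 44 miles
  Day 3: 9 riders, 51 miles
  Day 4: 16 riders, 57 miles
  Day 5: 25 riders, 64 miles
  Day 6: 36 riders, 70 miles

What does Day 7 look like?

49 riders, 77 miles

For the riders, perfect squares: 1², 2², 3², …: 1, 4, 9, 16, 25, 36 → 49.
Miles: 38, 44, 51, 57, 64, 70 → 77 (alternating steps +6, +7, +6, +7, …).
So the next record is 49 riders, 77 miles.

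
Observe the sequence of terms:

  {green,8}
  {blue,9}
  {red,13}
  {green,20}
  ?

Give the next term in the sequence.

{blue,30}

Colour: green, blue, red, green → blue (repeats green → blue → red).
For the second value, differences are 1, 4, 7, … (increasing by 3 each time): 8, 9, 13, 20 → 30.
So the next term is {blue,30}.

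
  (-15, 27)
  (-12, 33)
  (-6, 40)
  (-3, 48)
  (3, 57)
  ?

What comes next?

(6, 67)

First value goes -15, -12, -6, -3, 3 → 6 (alternating steps +3, +6, +3, +6, …).
For the second value, differences are 6, 7, 8, … (increasing by 1 each time): 27, 33, 40, 48, 57 → 67.
So the next tuple is (6, 67).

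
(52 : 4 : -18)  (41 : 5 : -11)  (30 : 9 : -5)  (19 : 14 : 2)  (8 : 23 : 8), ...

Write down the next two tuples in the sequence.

(-3 : 37 : 15), (-14 : 60 : 21)

First value: −11 each step; 52, 41, 30, 19, 8 → -3 → -14.
Second value goes 4, 5, 9, 14, 23 → 37 → 60 (each term is the sum of the two before it).
For the third value, alternating steps +7, +6, +7, +6, …: -18, -11, -5, 2, 8 → 15 → 21.
Putting the parts together: (-3 : 37 : 15) and then (-14 : 60 : 21).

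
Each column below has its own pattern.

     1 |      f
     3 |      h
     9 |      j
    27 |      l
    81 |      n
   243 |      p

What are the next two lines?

For the first component, ×3 each step: 1, 3, 9, 27, 81, 243 → 729 → 2187.
For the letter, letters move forward 2 places in the alphabet: f, h, j, l, n, p → r → t.
Putting the parts together: 729  r and then 2187  t.

729  r; 2187  t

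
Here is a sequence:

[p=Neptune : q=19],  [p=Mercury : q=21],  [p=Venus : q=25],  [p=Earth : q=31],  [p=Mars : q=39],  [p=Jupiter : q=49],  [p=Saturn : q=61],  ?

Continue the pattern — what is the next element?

P: runs through the planets Mercury→Neptune, so Neptune, Mercury, Venus, Earth, Mars, Jupiter, Saturn → Uranus.
For the q, differences are 2, 4, 6, … (increasing by 2 each time): 19, 21, 25, 31, 39, 49, 61 → 75.
So the next element is [p=Uranus : q=75].

[p=Uranus : q=75]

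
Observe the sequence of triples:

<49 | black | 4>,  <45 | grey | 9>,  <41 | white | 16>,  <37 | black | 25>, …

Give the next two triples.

<33 | grey | 36>, <29 | white | 49>

First value: 49, 45, 41, 37 → 33 → 29 (−4 each step).
Shade: repeats black → grey → white; black, grey, white, black → grey → white.
Third value — perfect squares: 2², 3², 4², …: 4, 9, 16, 25 → 36 → 49.
Putting the parts together: <33 | grey | 36> and then <29 | white | 49>.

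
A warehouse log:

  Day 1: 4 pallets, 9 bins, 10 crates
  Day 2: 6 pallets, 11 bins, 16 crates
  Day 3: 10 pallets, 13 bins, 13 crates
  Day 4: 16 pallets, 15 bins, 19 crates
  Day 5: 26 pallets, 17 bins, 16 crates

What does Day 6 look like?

Pallets — each term is the sum of the two before it: 4, 6, 10, 16, 26 → 42.
Bins goes 9, 11, 13, 15, 17 → 19 (+2 each step).
For the crates, alternating steps +6, −3, +6, −3, …: 10, 16, 13, 19, 16 → 22.
So the next line is 42 pallets, 19 bins, 22 crates.

42 pallets, 19 bins, 22 crates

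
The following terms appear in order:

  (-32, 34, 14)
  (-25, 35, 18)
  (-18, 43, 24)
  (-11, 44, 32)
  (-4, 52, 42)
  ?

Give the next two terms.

(3, 53, 54), (10, 61, 68)

First component: +7 each step, so -32, -25, -18, -11, -4 → 3 → 10.
Second component goes 34, 35, 43, 44, 52 → 53 → 61 (alternating steps +1, +8, +1, +8, …).
Third component: 14, 18, 24, 32, 42 → 54 → 68 (differences are 4, 6, 8, … (increasing by 2 each time)).
Putting the parts together: (3, 53, 54) and then (10, 61, 68).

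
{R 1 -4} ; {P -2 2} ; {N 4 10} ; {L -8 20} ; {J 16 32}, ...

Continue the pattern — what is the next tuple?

{H -32 46}

Letter: letters move back 2 places in the alphabet, so R, P, N, L, J → H.
Second value: 1, -2, 4, -8, 16 → -32 (×(-2) each step).
Third value: differences are 6, 8, 10, … (increasing by 2 each time); -4, 2, 10, 20, 32 → 46.
Combining the parts gives {H -32 46}.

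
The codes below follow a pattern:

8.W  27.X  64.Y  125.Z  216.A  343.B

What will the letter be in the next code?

C

Letter: letters move forward 1 place in the alphabet, wrapping Z→A; W, X, Y, Z, A, B → C.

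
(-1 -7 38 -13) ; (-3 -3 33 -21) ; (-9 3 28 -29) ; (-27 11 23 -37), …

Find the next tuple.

(-81 21 18 -45)

For the first value, ×3 each step: -1, -3, -9, -27 → -81.
Second value: -7, -3, 3, 11 → 21 (differences are 4, 6, 8, … (increasing by 2 each time)).
Third value: 38, 33, 28, 23 → 18 (−5 each step).
Fourth value — −8 each step: -13, -21, -29, -37 → -45.
So the next tuple is (-81 21 18 -45).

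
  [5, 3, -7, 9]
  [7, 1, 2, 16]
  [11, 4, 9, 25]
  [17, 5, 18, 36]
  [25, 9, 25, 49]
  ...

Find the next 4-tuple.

First component: differences are 2, 4, 6, … (increasing by 2 each time), so 5, 7, 11, 17, 25 → 35.
Second component: 3, 1, 4, 5, 9 → 14 (each term is the sum of the two before it).
Third component: -7, 2, 9, 18, 25 → 34 (alternating steps +9, +7, +9, +7, …).
For the fourth component, perfect squares: 3², 4², 5², …: 9, 16, 25, 36, 49 → 64.
Putting it together: [35, 14, 34, 64].

[35, 14, 34, 64]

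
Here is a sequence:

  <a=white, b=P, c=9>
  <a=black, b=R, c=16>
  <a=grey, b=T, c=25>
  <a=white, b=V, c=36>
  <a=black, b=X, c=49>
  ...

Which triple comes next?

<a=grey, b=Z, c=64>

A: repeats white → black → grey; white, black, grey, white, black → grey.
B: letters move forward 2 places in the alphabet; P, R, T, V, X → Z.
C: 9, 16, 25, 36, 49 → 64 (perfect squares: 3², 4², 5², …).
Combining the parts gives <a=grey, b=Z, c=64>.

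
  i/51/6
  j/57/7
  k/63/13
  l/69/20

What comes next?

Letter — letters move forward 1 place in the alphabet: i, j, k, l → m.
Second component: 51, 57, 63, 69 → 75 (+6 each step).
Third component: 6, 7, 13, 20 → 33 (each term is the sum of the two before it).
Combining the parts gives m/75/33.

m/75/33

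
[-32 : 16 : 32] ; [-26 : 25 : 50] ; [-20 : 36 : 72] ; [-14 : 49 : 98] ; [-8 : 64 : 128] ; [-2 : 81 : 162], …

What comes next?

For the first part, +6 each step: -32, -26, -20, -14, -8, -2 → 4.
For the second part, perfect squares: 4², 5², 6², …: 16, 25, 36, 49, 64, 81 → 100.
Third part: always 2 × the second part, so 32, 50, 72, 98, 128, 162 → 200.
Combining the parts gives [4 : 100 : 200].

[4 : 100 : 200]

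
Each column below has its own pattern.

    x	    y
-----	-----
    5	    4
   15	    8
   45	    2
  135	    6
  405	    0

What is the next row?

Column x goes 5, 15, 45, 135, 405 → 1215 (×3 each step).
Column y goes 4, 8, 2, 6, 0 → 4 (alternating steps +4, −6, +4, −6, …).
Putting it together: 1215  4.

1215  4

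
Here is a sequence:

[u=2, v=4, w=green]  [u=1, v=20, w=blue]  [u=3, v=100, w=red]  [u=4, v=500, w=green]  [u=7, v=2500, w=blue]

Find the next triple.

[u=11, v=12500, w=red]

U goes 2, 1, 3, 4, 7 → 11 (each term is the sum of the two before it).
V: ×5 each step; 4, 20, 100, 500, 2500 → 12500.
W goes green, blue, red, green, blue → red (repeats green → blue → red).
Combining the parts gives [u=11, v=12500, w=red].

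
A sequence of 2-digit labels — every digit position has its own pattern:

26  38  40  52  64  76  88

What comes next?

First digit: 2, 3, 4, 5, 6, 7, 8 → 9 (+1 each step, mod 10).
Second digit: +2 each step, mod 10; 6, 8, 0, 2, 4, 6, 8 → 0.
So the next label is 90.

90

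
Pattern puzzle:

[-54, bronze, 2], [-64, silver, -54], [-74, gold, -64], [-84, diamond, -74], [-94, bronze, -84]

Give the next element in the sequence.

[-104, silver, -94]

For the first coordinate, −10 each step: -54, -64, -74, -84, -94 → -104.
Rank: repeats bronze → silver → gold → diamond, so bronze, silver, gold, diamond, bronze → silver.
Third coordinate: 2, -54, -64, -74, -84 → -94 (always the previous value of the first coordinate).
Putting it together: [-104, silver, -94].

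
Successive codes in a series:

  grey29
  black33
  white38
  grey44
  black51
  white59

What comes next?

Shade — repeats grey → black → white: grey, black, white, grey, black, white → grey.
Second component: 29, 33, 38, 44, 51, 59 → 68 (differences are 4, 5, 6, … (increasing by 1 each time)).
Combining the parts gives grey68.

grey68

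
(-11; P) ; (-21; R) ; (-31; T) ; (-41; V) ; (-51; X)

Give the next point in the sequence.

(-61; Z)

First slot — −10 each step: -11, -21, -31, -41, -51 → -61.
Letter goes P, R, T, V, X → Z (letters move forward 2 places in the alphabet).
Combining the parts gives (-61; Z).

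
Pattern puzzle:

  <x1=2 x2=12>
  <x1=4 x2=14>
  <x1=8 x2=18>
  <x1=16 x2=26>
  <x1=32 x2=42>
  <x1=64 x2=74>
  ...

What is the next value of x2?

138

X1: ×2 each step, so 2, 4, 8, 16, 32, 64 → 128.
X2: 12, 14, 18, 26, 42, 74 → 138 (always 10 more than the x1).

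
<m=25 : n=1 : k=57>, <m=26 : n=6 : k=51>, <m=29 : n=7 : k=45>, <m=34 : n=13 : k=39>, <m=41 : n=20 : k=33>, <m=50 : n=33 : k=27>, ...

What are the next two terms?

M goes 25, 26, 29, 34, 41, 50 → 61 → 74 (differences are 1, 3, 5, … (increasing by 2 each time)).
N: 1, 6, 7, 13, 20, 33 → 53 → 86 (each term is the sum of the two before it).
K: −6 each step, so 57, 51, 45, 39, 33, 27 → 21 → 15.
So the next two terms are <m=61 : n=53 : k=21> and <m=74 : n=86 : k=15>.

<m=61 : n=53 : k=21>, <m=74 : n=86 : k=15>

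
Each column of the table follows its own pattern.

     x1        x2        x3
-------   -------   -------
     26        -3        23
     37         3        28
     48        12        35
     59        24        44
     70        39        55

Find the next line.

Column x1 — +11 each step: 26, 37, 48, 59, 70 → 81.
Column x2 — differences are 6, 9, 12, … (increasing by 3 each time): -3, 3, 12, 24, 39 → 57.
Column x3: 23, 28, 35, 44, 55 → 68 (differences are 5, 7, 9, … (increasing by 2 each time)).
So the next line is 81  57  68.

81  57  68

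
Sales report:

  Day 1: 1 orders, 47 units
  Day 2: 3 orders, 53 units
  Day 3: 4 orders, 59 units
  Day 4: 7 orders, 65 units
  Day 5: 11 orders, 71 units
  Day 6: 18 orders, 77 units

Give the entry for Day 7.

29 orders, 83 units

Orders goes 1, 3, 4, 7, 11, 18 → 29 (each term is the sum of the two before it).
Units: 47, 53, 59, 65, 71, 77 → 83 (+6 each step).
Combining the parts gives 29 orders, 83 units.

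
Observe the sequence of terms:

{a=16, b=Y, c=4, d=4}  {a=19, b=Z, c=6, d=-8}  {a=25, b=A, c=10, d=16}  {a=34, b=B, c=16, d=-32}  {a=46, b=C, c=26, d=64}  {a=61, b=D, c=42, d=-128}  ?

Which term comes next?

For the a, differences are 3, 6, 9, … (increasing by 3 each time): 16, 19, 25, 34, 46, 61 → 79.
For the b, letters move forward 1 place in the alphabet, wrapping Z→A: Y, Z, A, B, C, D → E.
C: 4, 6, 10, 16, 26, 42 → 68 (each term is the sum of the two before it).
D: ×(-2) each step; 4, -8, 16, -32, 64, -128 → 256.
Combining the parts gives {a=79, b=E, c=68, d=256}.

{a=79, b=E, c=68, d=256}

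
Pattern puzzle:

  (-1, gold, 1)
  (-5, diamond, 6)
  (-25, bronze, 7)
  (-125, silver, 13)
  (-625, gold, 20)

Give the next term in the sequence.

First slot: ×5 each step; -1, -5, -25, -125, -625 → -3125.
For the rank, repeats gold → diamond → bronze → silver: gold, diamond, bronze, silver, gold → diamond.
Third slot: each term is the sum of the two before it; 1, 6, 7, 13, 20 → 33.
Combining the parts gives (-3125, diamond, 33).

(-3125, diamond, 33)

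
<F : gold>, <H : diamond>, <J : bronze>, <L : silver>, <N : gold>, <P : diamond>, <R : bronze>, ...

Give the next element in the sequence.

Letter goes F, H, J, L, N, P, R → T (letters move forward 2 places in the alphabet).
Rank: gold, diamond, bronze, silver, gold, diamond, bronze → silver (repeats gold → diamond → bronze → silver).
Combining the parts gives <T : silver>.

<T : silver>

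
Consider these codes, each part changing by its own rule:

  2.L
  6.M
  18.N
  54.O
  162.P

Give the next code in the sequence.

For the first component, ×3 each step: 2, 6, 18, 54, 162 → 486.
Letter: letters move forward 1 place in the alphabet, so L, M, N, O, P → Q.
So the next code is 486.Q.

486.Q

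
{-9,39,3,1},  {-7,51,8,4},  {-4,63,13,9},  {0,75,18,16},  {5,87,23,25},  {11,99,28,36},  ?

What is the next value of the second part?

For the second part, +12 each step: 39, 51, 63, 75, 87, 99 → 111.

111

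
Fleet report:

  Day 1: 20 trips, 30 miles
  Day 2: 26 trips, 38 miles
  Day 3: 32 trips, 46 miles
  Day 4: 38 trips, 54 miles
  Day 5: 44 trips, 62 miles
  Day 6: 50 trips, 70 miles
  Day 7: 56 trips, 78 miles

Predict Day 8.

For the trips, +6 each step: 20, 26, 32, 38, 44, 50, 56 → 62.
Miles goes 30, 38, 46, 54, 62, 70, 78 → 86 (+8 each step).
So the next row is 62 trips, 86 miles.

62 trips, 86 miles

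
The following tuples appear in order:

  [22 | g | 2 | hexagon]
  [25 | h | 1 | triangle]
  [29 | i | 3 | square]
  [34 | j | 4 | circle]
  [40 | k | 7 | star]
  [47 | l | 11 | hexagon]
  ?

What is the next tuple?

[55 | m | 18 | triangle]

First entry — differences are 3, 4, 5, … (increasing by 1 each time): 22, 25, 29, 34, 40, 47 → 55.
For the letter, letters move forward 1 place in the alphabet: g, h, i, j, k, l → m.
Third entry: each term is the sum of the two before it; 2, 1, 3, 4, 7, 11 → 18.
For the shape, repeats hexagon → triangle → square → circle → star: hexagon, triangle, square, circle, star, hexagon → triangle.
Combining the parts gives [55 | m | 18 | triangle].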